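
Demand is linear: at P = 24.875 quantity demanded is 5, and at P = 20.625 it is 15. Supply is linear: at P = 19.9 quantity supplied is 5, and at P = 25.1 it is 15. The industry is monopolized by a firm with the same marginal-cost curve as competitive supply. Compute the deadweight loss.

Demand slope = (20.625 − 24.875)/(15 − 5) = −0.425, so P = 27 − 0.425Q.
Supply slope = (25.1 − 19.9)/(15 − 5) = 0.52, so P = 17.3 + 0.52Q.
Competitive equilibrium: 27 − 0.425Q = 17.3 + 0.52Q → Q* = 10.2646, P* = 22.6376.
Marginal revenue: MR = 27 − 0.85Q. Set MR = MC: 27 − 0.85Q = 17.3 + 0.52Q → Q_m = 7.0803.
Price P_m = 27 − 0.425·7.0803 = 23.9909; MC(Q_m) = 17.3 + 0.52·7.0803 = 20.9818.
Competitive Q* = 10.2646, so ΔQ = 3.1843; wedge = 23.9909 − 20.9818 = 3.0091.
DWL = ½ × 3.1843 × 3.0091 = 4.79.

4.79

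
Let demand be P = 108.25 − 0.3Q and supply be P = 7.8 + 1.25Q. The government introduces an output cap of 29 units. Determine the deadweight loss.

Competitive equilibrium: 108.25 − 0.3Q = 7.8 + 1.25Q → Q* = 64.8065, P* = 88.8081.
At Q = 29: demand price = 108.25 − 0.3·29 = 99.55; supply price = 7.8 + 1.25·29 = 44.05.
ΔQ = 64.8065 − 29 = 35.8065; wedge = 99.55 − 44.05 = 55.5.
The triangle = ½ × 35.8065 × 55.5 = 993.63.

993.63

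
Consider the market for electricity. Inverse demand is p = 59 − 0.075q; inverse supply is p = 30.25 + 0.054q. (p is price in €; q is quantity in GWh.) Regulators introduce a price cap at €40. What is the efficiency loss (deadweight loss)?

€115.48

Competitive equilibrium: 59 − 0.075q = 30.25 + 0.054q → q* = 222.8682, p* = 42.2849.
At the ceiling p = 40, quantity supplied = (40 − 30.25)/0.054 = 180.5556.
Willingness to pay at q' = 180.5556: 59 − 0.075·180.5556 = 45.4583.
Δq = 222.8682 − 180.5556 = 42.3126; wedge = 45.4583 − 40 = 5.4583.
The triangle = ½ × 42.3126 × 5.4583 = €115.48.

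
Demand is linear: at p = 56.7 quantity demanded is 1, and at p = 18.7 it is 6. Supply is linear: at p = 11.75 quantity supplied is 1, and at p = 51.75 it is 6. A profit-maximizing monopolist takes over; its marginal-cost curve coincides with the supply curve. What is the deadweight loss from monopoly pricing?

Demand slope = (18.7 − 56.7)/(6 − 1) = −7.6, so p = 64.3 − 7.6q.
Supply slope = (51.75 − 11.75)/(6 − 1) = 8, so p = 3.75 + 8q.
Competitive equilibrium: 64.3 − 7.6q = 3.75 + 8q → q* = 3.8814, p* = 34.8013.
Marginal revenue: MR = 64.3 − 15.2q. Set MR = MC: 64.3 − 15.2q = 3.75 + 8q → q_m = 2.6099.
Price p_m = 64.3 − 7.6·2.6099 = 44.4648; MC(q_m) = 3.75 + 8·2.6099 = 24.6292.
Competitive q* = 3.8814, so Δq = 1.2715; wedge = 44.4648 − 24.6292 = 19.8356.
The triangle = ½ × 1.2715 × 19.8356 = 12.61.

12.61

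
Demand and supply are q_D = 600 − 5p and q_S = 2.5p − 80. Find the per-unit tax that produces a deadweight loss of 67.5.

9

In inverse form: demand p = 120 − 0.2q, supply p = 32 + 0.4q.
Competitive equilibrium: 120 − 0.2q = 32 + 0.4q → q* = 146.6667, p* = 90.6667.
A tax t gives Δq = t/0.6 and wedge t, so DWL = t²/1.2.
t²/1.2 = 67.5 → t² = 81 → t = 9.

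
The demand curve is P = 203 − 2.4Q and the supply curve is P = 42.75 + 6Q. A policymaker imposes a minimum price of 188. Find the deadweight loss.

Competitive equilibrium: 203 − 2.4Q = 42.75 + 6Q → Q* = 19.0774, P* = 157.2143.
At the floor P = 188, quantity demanded = (203 − 188)/2.4 = 6.25.
Sellers' marginal cost at Q' = 6.25: 42.75 + 6·6.25 = 80.25.
ΔQ = 19.0774 − 6.25 = 12.8274; wedge = 188 − 80.25 = 107.75.
Welfare loss = ½ × 12.8274 × 107.75 = 691.08.

691.08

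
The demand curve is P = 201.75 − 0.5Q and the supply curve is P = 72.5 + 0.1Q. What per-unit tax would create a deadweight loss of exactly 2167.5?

51

Competitive equilibrium: 201.75 − 0.5Q = 72.5 + 0.1Q → Q* = 215.4167, P* = 94.0417.
A tax t gives ΔQ = t/0.6 and wedge t, so DWL = t²/1.2.
t²/1.2 = 2167.5 → t² = 2601 → t = 51.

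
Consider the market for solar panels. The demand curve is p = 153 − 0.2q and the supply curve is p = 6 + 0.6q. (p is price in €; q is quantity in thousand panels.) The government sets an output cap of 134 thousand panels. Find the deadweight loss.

€990.025 thousand

Competitive equilibrium: 153 − 0.2q = 6 + 0.6q → q* = 183.75, p* = 116.25.
At q = 134: demand price = 153 − 0.2·134 = 126.2; supply price = 6 + 0.6·134 = 86.4.
Δq = 183.75 − 134 = 49.75; wedge = 126.2 − 86.4 = 39.8.
Deadweight loss = ½ × 49.75 × 39.8 = €990.025 thousand.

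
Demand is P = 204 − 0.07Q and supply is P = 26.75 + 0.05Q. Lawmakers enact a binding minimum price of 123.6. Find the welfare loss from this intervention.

6475.20

Competitive equilibrium: 204 − 0.07Q = 26.75 + 0.05Q → Q* = 1477.0833, P* = 100.6042.
At the floor P = 123.6, quantity demanded = (204 − 123.6)/0.07 = 1148.5714.
Sellers' marginal cost at Q' = 1148.5714: 26.75 + 0.05·1148.5714 = 84.1786.
ΔQ = 1477.0833 − 1148.5714 = 328.5119; wedge = 123.6 − 84.1786 = 39.4214.
The triangle = ½ × 328.5119 × 39.4214 = 6475.20.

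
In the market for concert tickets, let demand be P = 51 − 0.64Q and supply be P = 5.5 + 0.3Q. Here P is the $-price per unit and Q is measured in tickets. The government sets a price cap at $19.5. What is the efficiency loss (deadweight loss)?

$1.42

Competitive equilibrium: 51 − 0.64Q = 5.5 + 0.3Q → Q* = 48.4043, P* = 20.0213.
At the ceiling P = 19.5, quantity supplied = (19.5 − 5.5)/0.3 = 46.6667.
Willingness to pay at Q' = 46.6667: 51 − 0.64·46.6667 = 21.1333.
ΔQ = 48.4043 − 46.6667 = 1.7376; wedge = 21.1333 − 19.5 = 1.6333.
The triangle = ½ × 1.7376 × 1.6333 = $1.42.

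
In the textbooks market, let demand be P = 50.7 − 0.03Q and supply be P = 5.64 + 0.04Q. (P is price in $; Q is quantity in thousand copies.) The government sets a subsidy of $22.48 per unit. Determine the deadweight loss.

$3609.65 thousand

Competitive equilibrium: 50.7 − 0.03Q = 5.64 + 0.04Q → Q* = 643.7143, P* = 31.3886.
The subsidy lowers effective supply by 22.48: P = 0.04Q − 16.84.
New quantity: 50.7 − 0.03Q = 0.04Q − 16.84 → Q' = 964.8571.
Overproduction ΔQ = 964.8571 − 643.7143 = 321.1428; wedge = subsidy = 22.48.
Deadweight loss = ½ × 321.1428 × 22.48 = $3609.65 thousand.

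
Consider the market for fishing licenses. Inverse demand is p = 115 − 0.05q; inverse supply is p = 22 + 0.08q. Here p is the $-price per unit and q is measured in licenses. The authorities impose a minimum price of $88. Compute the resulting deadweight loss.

Competitive equilibrium: 115 − 0.05q = 22 + 0.08q → q* = 715.3846, p* = 79.2308.
At the floor p = 88, quantity demanded = (115 − 88)/0.05 = 540.
Sellers' marginal cost at q' = 540: 22 + 0.08·540 = 65.2.
Δq = 715.3846 − 540 = 175.3846; wedge = 88 − 65.2 = 22.8.
DWL = ½ × 175.3846 × 22.8 = $1999.38.

$1999.38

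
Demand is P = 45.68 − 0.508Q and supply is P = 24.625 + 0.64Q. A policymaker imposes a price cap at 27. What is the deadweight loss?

122.85

Competitive equilibrium: 45.68 − 0.508Q = 24.625 + 0.64Q → Q* = 18.3406, P* = 36.363.
At the ceiling P = 27, quantity supplied = (27 − 24.625)/0.64 = 3.7109.
Willingness to pay at Q' = 3.7109: 45.68 − 0.508·3.7109 = 43.7949.
ΔQ = 18.3406 − 3.7109 = 14.6297; wedge = 43.7949 − 27 = 16.7949.
DWL = ½ × 14.6297 × 16.7949 = 122.85.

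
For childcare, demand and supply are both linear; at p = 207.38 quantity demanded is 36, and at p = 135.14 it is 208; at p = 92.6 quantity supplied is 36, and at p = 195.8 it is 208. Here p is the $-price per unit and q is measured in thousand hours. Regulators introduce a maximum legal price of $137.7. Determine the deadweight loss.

Demand slope = (135.14 − 207.38)/(208 − 36) = −0.42, so p = 222.5 − 0.42q.
Supply slope = (195.8 − 92.6)/(208 − 36) = 0.6, so p = 71 + 0.6q.
Competitive equilibrium: 222.5 − 0.42q = 71 + 0.6q → q* = 148.5294, p* = 160.1176.
At the ceiling p = 137.7, quantity supplied = (137.7 − 71)/0.6 = 111.1667.
Willingness to pay at q' = 111.1667: 222.5 − 0.42·111.1667 = 175.81.
Δq = 148.5294 − 111.1667 = 37.3627; wedge = 175.81 − 137.7 = 38.11.
Welfare loss = ½ × 37.3627 × 38.11 = $711.95 thousand.

$711.95 thousand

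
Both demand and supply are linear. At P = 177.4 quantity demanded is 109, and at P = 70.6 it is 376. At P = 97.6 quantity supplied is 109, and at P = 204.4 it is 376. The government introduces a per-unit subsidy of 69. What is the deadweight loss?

Demand slope = (70.6 − 177.4)/(376 − 109) = −0.4, so P = 221 − 0.4Q.
Supply slope = (204.4 − 97.6)/(376 − 109) = 0.4, so P = 54 + 0.4Q.
Competitive equilibrium: 221 − 0.4Q = 54 + 0.4Q → Q* = 208.75, P* = 137.5.
The subsidy lowers effective supply by 69: P = 0.4Q − 15.
New quantity: 221 − 0.4Q = 0.4Q − 15 → Q' = 295.
Overproduction ΔQ = 295 − 208.75 = 86.25; wedge = subsidy = 69.
Deadweight loss = ½ × 86.25 × 69 = 2975.625.

2975.625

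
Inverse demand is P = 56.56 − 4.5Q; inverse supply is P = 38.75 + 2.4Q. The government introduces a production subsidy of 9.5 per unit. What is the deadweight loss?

Competitive equilibrium: 56.56 − 4.5Q = 38.75 + 2.4Q → Q* = 2.5812, P* = 44.9448.
The subsidy lowers effective supply by 9.5: P = 29.25 + 2.4Q.
New quantity: 56.56 − 4.5Q = 29.25 + 2.4Q → Q' = 3.958.
Overproduction ΔQ = 3.958 − 2.5812 = 1.3768; wedge = subsidy = 9.5.
Welfare loss = ½ × 1.3768 × 9.5 = 6.54.

6.54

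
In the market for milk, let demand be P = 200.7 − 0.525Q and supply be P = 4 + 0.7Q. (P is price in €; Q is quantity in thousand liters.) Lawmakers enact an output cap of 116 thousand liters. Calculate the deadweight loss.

Competitive equilibrium: 200.7 − 0.525Q = 4 + 0.7Q → Q* = 160.5714, P* = 116.4.
At Q = 116: demand price = 200.7 − 0.525·116 = 139.8; supply price = 4 + 0.7·116 = 85.2.
ΔQ = 160.5714 − 116 = 44.5714; wedge = 139.8 − 85.2 = 54.6.
Deadweight loss = ½ × 44.5714 × 54.6 = €1216.80 thousand.

€1216.80 thousand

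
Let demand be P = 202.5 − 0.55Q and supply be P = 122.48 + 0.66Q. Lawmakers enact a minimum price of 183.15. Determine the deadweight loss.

579.55

Competitive equilibrium: 202.5 − 0.55Q = 122.48 + 0.66Q → Q* = 66.1322, P* = 166.1273.
At the floor P = 183.15, quantity demanded = (202.5 − 183.15)/0.55 = 35.1818.
Sellers' marginal cost at Q' = 35.1818: 122.48 + 0.66·35.1818 = 145.7.
ΔQ = 66.1322 − 35.1818 = 30.9504; wedge = 183.15 − 145.7 = 37.45.
The triangle = ½ × 30.9504 × 37.45 = 579.55.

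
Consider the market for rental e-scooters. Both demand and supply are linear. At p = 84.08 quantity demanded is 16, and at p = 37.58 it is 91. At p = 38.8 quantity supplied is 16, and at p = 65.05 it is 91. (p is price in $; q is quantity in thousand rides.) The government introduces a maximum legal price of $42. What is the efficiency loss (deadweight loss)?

Demand slope = (37.58 − 84.08)/(91 − 16) = −0.62, so p = 94 − 0.62q.
Supply slope = (65.05 − 38.8)/(91 − 16) = 0.35, so p = 33.2 + 0.35q.
Competitive equilibrium: 94 − 0.62q = 33.2 + 0.35q → q* = 62.6804, p* = 55.1381.
At the ceiling p = 42, quantity supplied = (42 − 33.2)/0.35 = 25.1429.
Willingness to pay at q' = 25.1429: 94 − 0.62·25.1429 = 78.4114.
Δq = 62.6804 − 25.1429 = 37.5375; wedge = 78.4114 − 42 = 36.4114.
DWL = ½ × 37.5375 × 36.4114 = $683.40 thousand.

$683.40 thousand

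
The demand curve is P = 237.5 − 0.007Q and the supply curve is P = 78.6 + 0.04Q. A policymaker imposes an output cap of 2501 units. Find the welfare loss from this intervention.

18192.24

Competitive equilibrium: 237.5 − 0.007Q = 78.6 + 0.04Q → Q* = 3380.8511, P* = 213.834.
At Q = 2501: demand price = 237.5 − 0.007·2501 = 219.993; supply price = 78.6 + 0.04·2501 = 178.64.
ΔQ = 3380.8511 − 2501 = 879.8511; wedge = 219.993 − 178.64 = 41.353.
Deadweight loss = ½ × 879.8511 × 41.353 = 18192.24.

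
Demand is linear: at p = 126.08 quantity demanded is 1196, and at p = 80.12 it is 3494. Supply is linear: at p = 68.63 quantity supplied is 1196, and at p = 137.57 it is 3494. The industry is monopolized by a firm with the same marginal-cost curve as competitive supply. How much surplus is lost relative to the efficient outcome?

11222.50

Demand slope = (80.12 − 126.08)/(3494 − 1196) = −0.02, so p = 150 − 0.02q.
Supply slope = (137.57 − 68.63)/(3494 − 1196) = 0.03, so p = 32.75 + 0.03q.
Competitive equilibrium: 150 − 0.02q = 32.75 + 0.03q → q* = 2345, p* = 103.1.
Marginal revenue: MR = 150 − 0.04q. Set MR = MC: 150 − 0.04q = 32.75 + 0.03q → q_m = 1675.
Price p_m = 150 − 0.02·1675 = 116.5; MC(q_m) = 32.75 + 0.03·1675 = 83.
Competitive q* = 2345, so Δq = 670; wedge = 116.5 − 83 = 33.5.
Deadweight loss = ½ × 670 × 33.5 = 11222.50.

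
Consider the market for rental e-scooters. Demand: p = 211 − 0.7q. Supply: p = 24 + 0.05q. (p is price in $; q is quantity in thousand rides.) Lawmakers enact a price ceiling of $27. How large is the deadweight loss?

Competitive equilibrium: 211 − 0.7q = 24 + 0.05q → q* = 249.33333, p* = 36.46667.
At the ceiling p = 27, quantity supplied = (27 − 24)/0.05 = 60.
Willingness to pay at q' = 60: 211 − 0.7·60 = 169.
Δq = 249.33333 − 60 = 189.33333; wedge = 169 − 27 = 142.
Deadweight loss = ½ × 189.33333 × 142 = $13442.67 thousand.

$13442.67 thousand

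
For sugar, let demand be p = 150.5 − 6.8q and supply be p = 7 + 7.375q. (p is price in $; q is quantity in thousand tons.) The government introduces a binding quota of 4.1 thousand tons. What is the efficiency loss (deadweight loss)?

$257.15 thousand

Competitive equilibrium: 150.5 − 6.8q = 7 + 7.375q → q* = 10.1235, p* = 81.6605.
At q = 4.1: demand price = 150.5 − 6.8·4.1 = 122.62; supply price = 7 + 7.375·4.1 = 37.2375.
Δq = 10.1235 − 4.1 = 6.0235; wedge = 122.62 − 37.2375 = 85.3825.
The triangle = ½ × 6.0235 × 85.3825 = $257.15 thousand.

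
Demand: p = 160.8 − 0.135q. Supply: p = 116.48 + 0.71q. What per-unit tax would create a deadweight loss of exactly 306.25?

Competitive equilibrium: 160.8 − 0.135q = 116.48 + 0.71q → q* = 52.4497, p* = 153.7193.
A tax t gives Δq = t/0.845 and wedge t, so DWL = t²/1.69.
t²/1.69 = 306.25 → t² = 517.5625 → t = 22.75.

22.75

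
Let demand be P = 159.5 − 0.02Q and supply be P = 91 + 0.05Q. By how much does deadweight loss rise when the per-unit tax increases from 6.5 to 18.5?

2142.86

Competitive equilibrium: 159.5 − 0.02Q = 91 + 0.05Q → Q* = 978.5714, P* = 139.9286.
For a per-unit tax t: ΔQ = t/0.07, so DWL = ½·t·(t/0.07) = t²/0.14.
At t = 6.5: DWL = 301.786. At t = 18.5: DWL = 2444.643.
Increase = 2444.643 − 301.786 = 2142.86.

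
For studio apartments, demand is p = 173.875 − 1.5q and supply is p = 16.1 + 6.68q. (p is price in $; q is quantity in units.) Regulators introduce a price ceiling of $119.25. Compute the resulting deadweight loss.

Competitive equilibrium: 173.875 − 1.5q = 16.1 + 6.68q → q* = 19.2879, p* = 144.9432.
At the ceiling p = 119.25, quantity supplied = (119.25 − 16.1)/6.68 = 15.4416.
Willingness to pay at q' = 15.4416: 173.875 − 1.5·15.4416 = 150.7126.
Δq = 19.2879 − 15.4416 = 3.8463; wedge = 150.7126 − 119.25 = 31.4626.
The triangle = ½ × 3.8463 × 31.4626 = $60.51.

$60.51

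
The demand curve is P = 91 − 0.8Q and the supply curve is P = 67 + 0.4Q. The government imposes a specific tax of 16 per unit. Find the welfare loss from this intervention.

106.67

Competitive equilibrium: 91 − 0.8Q = 67 + 0.4Q → Q* = 20, P* = 75.
With the tax, the buyer price exceeds the seller price by 16: (91 − 0.8Q) − (67 + 0.4Q) = 16 → Q' = 6.6667.
ΔQ = 20 − 6.6667 = 13.3333; the wedge equals the tax, 16.
DWL = ½ × 13.3333 × 16 = 106.67.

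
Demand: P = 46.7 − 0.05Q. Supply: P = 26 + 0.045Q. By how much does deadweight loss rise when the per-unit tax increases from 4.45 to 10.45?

470.53

Competitive equilibrium: 46.7 − 0.05Q = 26 + 0.045Q → Q* = 217.8947, P* = 35.8053.
For a per-unit tax t: ΔQ = t/0.095, so DWL = ½·t·(t/0.095) = t²/0.19.
At t = 4.45: DWL = 104.224. At t = 10.45: DWL = 574.75.
Increase = 574.75 − 104.224 = 470.53.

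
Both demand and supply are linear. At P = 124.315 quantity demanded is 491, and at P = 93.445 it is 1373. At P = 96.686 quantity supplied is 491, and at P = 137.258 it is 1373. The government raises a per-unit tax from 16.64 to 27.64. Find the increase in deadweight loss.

Demand slope = (93.445 − 124.315)/(1373 − 491) = −0.035, so P = 141.5 − 0.035Q.
Supply slope = (137.258 − 96.686)/(1373 − 491) = 0.046, so P = 74.1 + 0.046Q.
Competitive equilibrium: 141.5 − 0.035Q = 74.1 + 0.046Q → Q* = 832.0988, P* = 112.3765.
For a per-unit tax t: ΔQ = t/0.081, so DWL = ½·t·(t/0.081) = t²/0.162.
At t = 16.64: DWL = 1709.195. At t = 27.64: DWL = 4715.862.
Increase = 4715.862 − 1709.195 = 3006.67.

3006.67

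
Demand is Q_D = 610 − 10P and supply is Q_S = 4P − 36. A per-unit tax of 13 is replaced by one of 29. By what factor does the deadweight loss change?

In inverse form: demand P = 61 − 0.1Q, supply P = 9 + 0.25Q.
Competitive equilibrium: 61 − 0.1Q = 9 + 0.25Q → Q* = 148.5714, P* = 46.1429.
For a per-unit tax t: ΔQ = t/0.35, so DWL = ½·t·(t/0.35) = t²/0.7.
At t = 13: DWL = 241.429. At t = 29: DWL = 1201.429.
Ratio = (29/13)² = 4.976.

4.976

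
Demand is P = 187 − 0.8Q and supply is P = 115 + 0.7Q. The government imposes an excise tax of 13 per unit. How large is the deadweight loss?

Competitive equilibrium: 187 − 0.8Q = 115 + 0.7Q → Q* = 48, P* = 148.6.
With the tax, the buyer price exceeds the seller price by 13: (187 − 0.8Q) − (115 + 0.7Q) = 13 → Q' = 39.3333.
ΔQ = 48 − 39.3333 = 8.6667; the wedge equals the tax, 13.
Deadweight loss = ½ × 8.6667 × 13 = 56.33.

56.33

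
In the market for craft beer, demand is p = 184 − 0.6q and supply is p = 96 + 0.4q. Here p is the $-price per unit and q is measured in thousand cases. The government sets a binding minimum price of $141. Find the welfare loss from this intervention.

Competitive equilibrium: 184 − 0.6q = 96 + 0.4q → q* = 88, p* = 131.2.
At the floor p = 141, quantity demanded = (184 − 141)/0.6 = 71.6667.
Sellers' marginal cost at q' = 71.6667: 96 + 0.4·71.6667 = 124.6667.
Δq = 88 − 71.6667 = 16.3333; wedge = 141 − 124.6667 = 16.3333.
DWL = ½ × 16.3333 × 16.3333 = $133.39 thousand.

$133.39 thousand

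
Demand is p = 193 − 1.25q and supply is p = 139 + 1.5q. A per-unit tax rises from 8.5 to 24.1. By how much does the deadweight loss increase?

92.47

Competitive equilibrium: 193 − 1.25q = 139 + 1.5q → q* = 19.6364, p* = 168.4545.
For a per-unit tax t: Δq = t/2.75, so DWL = ½·t·(t/2.75) = t²/5.5.
At t = 8.5: DWL = 13.136. At t = 24.1: DWL = 105.602.
Increase = 105.602 − 13.136 = 92.47.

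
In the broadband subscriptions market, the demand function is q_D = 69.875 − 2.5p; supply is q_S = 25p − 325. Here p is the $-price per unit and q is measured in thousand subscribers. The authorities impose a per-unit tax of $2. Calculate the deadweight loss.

In inverse form: demand p = 27.95 − 0.4q, supply p = 13 + 0.04q.
Competitive equilibrium: 27.95 − 0.4q = 13 + 0.04q → q* = 33.9773, p* = 14.3591.
With the tax, the buyer price exceeds the seller price by 2: (27.95 − 0.4q) − (13 + 0.04q) = 2 → q' = 29.4318.
Δq = 33.9773 − 29.4318 = 4.5455; the wedge equals the tax, 2.
Welfare loss = ½ × 4.5455 × 2 = $4.55 thousand.

$4.55 thousand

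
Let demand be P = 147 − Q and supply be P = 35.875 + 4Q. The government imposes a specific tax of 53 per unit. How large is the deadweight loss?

Competitive equilibrium: 147 − Q = 35.875 + 4Q → Q* = 22.225, P* = 124.775.
With the tax, the buyer price exceeds the seller price by 53: (147 − Q) − (35.875 + 4Q) = 53 → Q' = 11.625.
ΔQ = 22.225 − 11.625 = 10.6; the wedge equals the tax, 53.
Welfare loss = ½ × 10.6 × 53 = 280.90.

280.90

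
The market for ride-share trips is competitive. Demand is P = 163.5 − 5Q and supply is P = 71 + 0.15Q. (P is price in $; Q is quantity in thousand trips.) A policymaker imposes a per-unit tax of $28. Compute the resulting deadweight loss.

$76.12 thousand

Competitive equilibrium: 163.5 − 5Q = 71 + 0.15Q → Q* = 17.9612, P* = 73.6942.
With the tax, the buyer price exceeds the seller price by 28: (163.5 − 5Q) − (71 + 0.15Q) = 28 → Q' = 12.5243.
ΔQ = 17.9612 − 12.5243 = 5.4369; the wedge equals the tax, 28.
Welfare loss = ½ × 5.4369 × 28 = $76.12 thousand.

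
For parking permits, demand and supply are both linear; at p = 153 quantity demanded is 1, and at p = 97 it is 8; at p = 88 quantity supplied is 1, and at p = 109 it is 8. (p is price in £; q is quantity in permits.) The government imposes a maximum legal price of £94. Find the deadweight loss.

Demand slope = (97 − 153)/(8 − 1) = −8, so p = 161 − 8q.
Supply slope = (109 − 88)/(8 − 1) = 3, so p = 85 + 3q.
Competitive equilibrium: 161 − 8q = 85 + 3q → q* = 6.9091, p* = 105.7273.
At the ceiling p = 94, quantity supplied = (94 − 85)/3 = 3.
Willingness to pay at q' = 3: 161 − 8·3 = 137.
Δq = 6.9091 − 3 = 3.9091; wedge = 137 − 94 = 43.
Deadweight loss = ½ × 3.9091 × 43 = £84.05.

£84.05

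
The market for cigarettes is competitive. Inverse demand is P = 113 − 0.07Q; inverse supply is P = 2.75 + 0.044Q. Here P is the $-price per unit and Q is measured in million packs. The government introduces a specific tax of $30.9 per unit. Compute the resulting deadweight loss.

$4187.76 million

Competitive equilibrium: 113 − 0.07Q = 2.75 + 0.044Q → Q* = 967.1053, P* = 45.3026.
With the tax, the buyer price exceeds the seller price by 30.9: (113 − 0.07Q) − (2.75 + 0.044Q) = 30.9 → Q' = 696.0526.
ΔQ = 967.1053 − 696.0526 = 271.0527; the wedge equals the tax, 30.9.
DWL = ½ × 271.0527 × 30.9 = $4187.76 million.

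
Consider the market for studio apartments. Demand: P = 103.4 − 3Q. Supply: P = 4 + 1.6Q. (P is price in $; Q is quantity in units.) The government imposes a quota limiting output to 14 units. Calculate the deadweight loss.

$133.15

Competitive equilibrium: 103.4 − 3Q = 4 + 1.6Q → Q* = 21.6087, P* = 38.5739.
At Q = 14: demand price = 103.4 − 3·14 = 61.4; supply price = 4 + 1.6·14 = 26.4.
ΔQ = 21.6087 − 14 = 7.6087; wedge = 61.4 − 26.4 = 35.
Welfare loss = ½ × 7.6087 × 35 = $133.15.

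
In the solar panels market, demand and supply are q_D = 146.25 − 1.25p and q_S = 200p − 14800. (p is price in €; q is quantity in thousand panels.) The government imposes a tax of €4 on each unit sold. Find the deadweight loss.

In inverse form: demand p = 117 − 0.8q, supply p = 74 + 0.005q.
Competitive equilibrium: 117 − 0.8q = 74 + 0.005q → q* = 53.4161, p* = 74.2671.
With the tax, the buyer price exceeds the seller price by 4: (117 − 0.8q) − (74 + 0.005q) = 4 → q' = 48.4472.
Δq = 53.4161 − 48.4472 = 4.9689; the wedge equals the tax, 4.
Welfare loss = ½ × 4.9689 × 4 = €9.94 thousand.

€9.94 thousand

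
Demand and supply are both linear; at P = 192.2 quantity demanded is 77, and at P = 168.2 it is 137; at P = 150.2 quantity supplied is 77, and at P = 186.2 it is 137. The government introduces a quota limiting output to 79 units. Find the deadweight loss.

Demand slope = (168.2 − 192.2)/(137 − 77) = −0.4, so P = 223 − 0.4Q.
Supply slope = (186.2 − 150.2)/(137 − 77) = 0.6, so P = 104 + 0.6Q.
Competitive equilibrium: 223 − 0.4Q = 104 + 0.6Q → Q* = 119, P* = 175.4.
At Q = 79: demand price = 223 − 0.4·79 = 191.4; supply price = 104 + 0.6·79 = 151.4.
ΔQ = 119 − 79 = 40; wedge = 191.4 − 151.4 = 40.
Deadweight loss = ½ × 40 × 40 = 800.

800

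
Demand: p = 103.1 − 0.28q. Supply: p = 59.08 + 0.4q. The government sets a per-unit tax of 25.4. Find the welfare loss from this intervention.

474.38

Competitive equilibrium: 103.1 − 0.28q = 59.08 + 0.4q → q* = 64.7353, p* = 84.9741.
With the tax, the buyer price exceeds the seller price by 25.4: (103.1 − 0.28q) − (59.08 + 0.4q) = 25.4 → q' = 27.3824.
Δq = 64.7353 − 27.3824 = 37.3529; the wedge equals the tax, 25.4.
DWL = ½ × 37.3529 × 25.4 = 474.38.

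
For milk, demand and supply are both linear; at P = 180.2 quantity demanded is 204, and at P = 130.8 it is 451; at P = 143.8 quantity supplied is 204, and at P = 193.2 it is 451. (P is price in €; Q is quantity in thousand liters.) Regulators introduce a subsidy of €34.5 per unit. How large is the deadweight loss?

€1487.81 thousand

Demand slope = (130.8 − 180.2)/(451 − 204) = −0.2, so P = 221 − 0.2Q.
Supply slope = (193.2 − 143.8)/(451 − 204) = 0.2, so P = 103 + 0.2Q.
Competitive equilibrium: 221 − 0.2Q = 103 + 0.2Q → Q* = 295, P* = 162.
The subsidy lowers effective supply by 34.5: P = 68.5 + 0.2Q.
New quantity: 221 − 0.2Q = 68.5 + 0.2Q → Q' = 381.25.
Overproduction ΔQ = 381.25 − 295 = 86.25; wedge = subsidy = 34.5.
Deadweight loss = ½ × 86.25 × 34.5 = €1487.81 thousand.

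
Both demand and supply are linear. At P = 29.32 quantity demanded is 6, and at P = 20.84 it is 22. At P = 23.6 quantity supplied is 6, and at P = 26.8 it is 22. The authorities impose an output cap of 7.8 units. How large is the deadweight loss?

Demand slope = (20.84 − 29.32)/(22 − 6) = −0.53, so P = 32.5 − 0.53Q.
Supply slope = (26.8 − 23.6)/(22 − 6) = 0.2, so P = 22.4 + 0.2Q.
Competitive equilibrium: 32.5 − 0.53Q = 22.4 + 0.2Q → Q* = 13.8356, P* = 25.1671.
At Q = 7.8: demand price = 32.5 − 0.53·7.8 = 28.366; supply price = 22.4 + 0.2·7.8 = 23.96.
ΔQ = 13.8356 − 7.8 = 6.0356; wedge = 28.366 − 23.96 = 4.406.
The triangle = ½ × 6.0356 × 4.406 = 13.30.

13.30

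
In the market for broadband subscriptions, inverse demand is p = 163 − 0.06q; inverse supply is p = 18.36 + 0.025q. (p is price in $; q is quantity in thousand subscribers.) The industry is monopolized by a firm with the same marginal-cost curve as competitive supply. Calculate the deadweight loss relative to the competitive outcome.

$21071.45 thousand

Competitive equilibrium: 163 − 0.06q = 18.36 + 0.025q → q* = 1701.64706, p* = 60.90118.
Marginal revenue: MR = 163 − 0.12q. Set MR = MC: 163 − 0.12q = 18.36 + 0.025q → q_m = 997.51724.
Price p_m = 163 − 0.06·997.51724 = 103.14897; MC(q_m) = 18.36 + 0.025·997.51724 = 43.29793.
Competitive q* = 1701.64706, so Δq = 704.12982; wedge = 103.14897 − 43.29793 = 59.85104.
The triangle = ½ × 704.12982 × 59.85104 = $21071.45 thousand.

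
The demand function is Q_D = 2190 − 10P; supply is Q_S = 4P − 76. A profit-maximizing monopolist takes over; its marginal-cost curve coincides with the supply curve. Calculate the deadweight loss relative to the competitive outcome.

In inverse form: demand P = 219 − 0.1Q, supply P = 19 + 0.25Q.
Competitive equilibrium: 219 − 0.1Q = 19 + 0.25Q → Q* = 571.4286, P* = 161.8571.
Marginal revenue: MR = 219 − 0.2Q. Set MR = MC: 219 − 0.2Q = 19 + 0.25Q → Q_m = 444.4444.
Price P_m = 219 − 0.1·444.4444 = 174.5556; MC(Q_m) = 19 + 0.25·444.4444 = 130.1111.
Competitive Q* = 571.4286, so ΔQ = 126.9842; wedge = 174.5556 − 130.1111 = 44.4445.
Deadweight loss = ½ × 126.9842 × 44.4445 = 2821.87.

2821.87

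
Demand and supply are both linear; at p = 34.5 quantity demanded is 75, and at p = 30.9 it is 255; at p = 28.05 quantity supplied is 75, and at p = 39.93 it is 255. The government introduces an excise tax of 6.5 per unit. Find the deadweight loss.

Demand slope = (30.9 − 34.5)/(255 − 75) = −0.02, so p = 36 − 0.02q.
Supply slope = (39.93 − 28.05)/(255 − 75) = 0.066, so p = 23.1 + 0.066q.
Competitive equilibrium: 36 − 0.02q = 23.1 + 0.066q → q* = 150, p* = 33.
With the tax, the buyer price exceeds the seller price by 6.5: (36 − 0.02q) − (23.1 + 0.066q) = 6.5 → q' = 74.4186.
Δq = 150 − 74.4186 = 75.5814; the wedge equals the tax, 6.5.
Deadweight loss = ½ × 75.5814 × 6.5 = 245.64.

245.64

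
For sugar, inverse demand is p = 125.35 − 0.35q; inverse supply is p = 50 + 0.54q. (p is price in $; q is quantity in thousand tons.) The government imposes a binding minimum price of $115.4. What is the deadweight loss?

$1407.22 thousand

Competitive equilibrium: 125.35 − 0.35q = 50 + 0.54q → q* = 84.6629, p* = 95.718.
At the floor p = 115.4, quantity demanded = (125.35 − 115.4)/0.35 = 28.4286.
Sellers' marginal cost at q' = 28.4286: 50 + 0.54·28.4286 = 65.3514.
Δq = 84.6629 − 28.4286 = 56.2343; wedge = 115.4 − 65.3514 = 50.0486.
The triangle = ½ × 56.2343 × 50.0486 = $1407.22 thousand.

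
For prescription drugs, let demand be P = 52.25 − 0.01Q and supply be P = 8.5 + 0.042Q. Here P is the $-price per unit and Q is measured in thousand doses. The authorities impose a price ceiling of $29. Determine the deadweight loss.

Competitive equilibrium: 52.25 − 0.01Q = 8.5 + 0.042Q → Q* = 841.34615, P* = 43.83654.
At the ceiling P = 29, quantity supplied = (29 − 8.5)/0.042 = 488.09524.
Willingness to pay at Q' = 488.09524: 52.25 − 0.01·488.09524 = 47.36905.
ΔQ = 841.34615 − 488.09524 = 353.25091; wedge = 47.36905 − 29 = 18.36905.
The triangle = ½ × 353.25091 × 18.36905 = $3244.44 thousand.

$3244.44 thousand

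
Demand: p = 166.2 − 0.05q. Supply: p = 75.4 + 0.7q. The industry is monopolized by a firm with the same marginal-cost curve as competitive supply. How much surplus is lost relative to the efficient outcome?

21.47

Competitive equilibrium: 166.2 − 0.05q = 75.4 + 0.7q → q* = 121.0667, p* = 160.1467.
Marginal revenue: MR = 166.2 − 0.1q. Set MR = MC: 166.2 − 0.1q = 75.4 + 0.7q → q_m = 113.5.
Price p_m = 166.2 − 0.05·113.5 = 160.525; MC(q_m) = 75.4 + 0.7·113.5 = 154.85.
Competitive q* = 121.0667, so Δq = 7.5667; wedge = 160.525 − 154.85 = 5.675.
Deadweight loss = ½ × 7.5667 × 5.675 = 21.47.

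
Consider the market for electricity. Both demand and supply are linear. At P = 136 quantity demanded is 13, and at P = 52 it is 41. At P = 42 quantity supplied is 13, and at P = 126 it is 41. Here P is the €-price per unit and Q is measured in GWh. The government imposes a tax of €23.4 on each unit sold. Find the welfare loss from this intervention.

Demand slope = (52 − 136)/(41 − 13) = −3, so P = 175 − 3Q.
Supply slope = (126 − 42)/(41 − 13) = 3, so P = 3 + 3Q.
Competitive equilibrium: 175 − 3Q = 3 + 3Q → Q* = 28.6667, P* = 89.
With the tax, the buyer price exceeds the seller price by 23.4: (175 − 3Q) − (3 + 3Q) = 23.4 → Q' = 24.7667.
ΔQ = 28.6667 − 24.7667 = 3.9; the wedge equals the tax, 23.4.
Welfare loss = ½ × 3.9 × 23.4 = €45.63.

€45.63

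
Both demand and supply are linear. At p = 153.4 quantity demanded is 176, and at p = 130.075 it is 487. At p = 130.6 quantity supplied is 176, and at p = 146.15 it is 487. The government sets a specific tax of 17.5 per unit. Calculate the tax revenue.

Demand slope = (130.075 − 153.4)/(487 − 176) = −0.075, so p = 166.6 − 0.075q.
Supply slope = (146.15 − 130.6)/(487 − 176) = 0.05, so p = 121.8 + 0.05q.
Competitive equilibrium: 166.6 − 0.075q = 121.8 + 0.05q → q* = 358.4, p* = 139.72.
With the tax, the buyer price exceeds the seller price by 17.5: (166.6 − 0.075q) − (121.8 + 0.05q) = 17.5 → q' = 218.4.
Tax revenue = 17.5 × 218.4 = 3822.

3822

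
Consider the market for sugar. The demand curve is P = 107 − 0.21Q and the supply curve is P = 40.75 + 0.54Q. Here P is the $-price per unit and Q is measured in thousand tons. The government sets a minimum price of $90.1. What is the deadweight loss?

$23.15 thousand

Competitive equilibrium: 107 − 0.21Q = 40.75 + 0.54Q → Q* = 88.3333, P* = 88.45.
At the floor P = 90.1, quantity demanded = (107 − 90.1)/0.21 = 80.4762.
Sellers' marginal cost at Q' = 80.4762: 40.75 + 0.54·80.4762 = 84.2071.
ΔQ = 88.3333 − 80.4762 = 7.8571; wedge = 90.1 − 84.2071 = 5.8929.
Welfare loss = ½ × 7.8571 × 5.8929 = $23.15 thousand.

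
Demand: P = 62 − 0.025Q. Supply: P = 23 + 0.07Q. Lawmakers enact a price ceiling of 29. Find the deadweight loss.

Competitive equilibrium: 62 − 0.025Q = 23 + 0.07Q → Q* = 410.52632, P* = 51.73684.
At the ceiling P = 29, quantity supplied = (29 − 23)/0.07 = 85.71429.
Willingness to pay at Q' = 85.71429: 62 − 0.025·85.71429 = 59.85714.
ΔQ = 410.52632 − 85.71429 = 324.81203; wedge = 59.85714 − 29 = 30.85714.
Deadweight loss = ½ × 324.81203 × 30.85714 = 5011.39.

5011.39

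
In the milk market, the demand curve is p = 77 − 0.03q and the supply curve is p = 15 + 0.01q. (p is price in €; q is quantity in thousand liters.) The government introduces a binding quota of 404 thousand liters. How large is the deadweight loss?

€26266.32 thousand

Competitive equilibrium: 77 − 0.03q = 15 + 0.01q → q* = 1550, p* = 30.5.
At q = 404: demand price = 77 − 0.03·404 = 64.88; supply price = 15 + 0.01·404 = 19.04.
Δq = 1550 − 404 = 1146; wedge = 64.88 − 19.04 = 45.84.
The triangle = ½ × 1146 × 45.84 = €26266.32 thousand.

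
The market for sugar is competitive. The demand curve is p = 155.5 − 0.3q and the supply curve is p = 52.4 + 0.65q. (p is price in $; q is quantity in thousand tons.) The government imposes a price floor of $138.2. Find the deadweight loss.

Competitive equilibrium: 155.5 − 0.3q = 52.4 + 0.65q → q* = 108.5263, p* = 122.9421.
At the floor p = 138.2, quantity demanded = (155.5 − 138.2)/0.3 = 57.6667.
Sellers' marginal cost at q' = 57.6667: 52.4 + 0.65·57.6667 = 89.8834.
Δq = 108.5263 − 57.6667 = 50.8596; wedge = 138.2 − 89.8834 = 48.3166.
DWL = ½ × 50.8596 × 48.3166 = $1228.68 thousand.

$1228.68 thousand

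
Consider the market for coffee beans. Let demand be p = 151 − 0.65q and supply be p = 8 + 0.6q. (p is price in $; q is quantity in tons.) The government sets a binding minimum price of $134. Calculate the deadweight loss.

$4867.11

Competitive equilibrium: 151 − 0.65q = 8 + 0.6q → q* = 114.4, p* = 76.64.
At the floor p = 134, quantity demanded = (151 − 134)/0.65 = 26.15385.
Sellers' marginal cost at q' = 26.15385: 8 + 0.6·26.15385 = 23.69231.
Δq = 114.4 − 26.15385 = 88.24615; wedge = 134 − 23.69231 = 110.30769.
Welfare loss = ½ × 88.24615 × 110.30769 = $4867.11.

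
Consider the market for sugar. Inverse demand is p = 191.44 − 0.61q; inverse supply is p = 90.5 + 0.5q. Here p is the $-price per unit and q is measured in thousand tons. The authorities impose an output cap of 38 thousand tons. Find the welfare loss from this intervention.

Competitive equilibrium: 191.44 − 0.61q = 90.5 + 0.5q → q* = 90.9369, p* = 135.9685.
At q = 38: demand price = 191.44 − 0.61·38 = 168.26; supply price = 90.5 + 0.5·38 = 109.5.
Δq = 90.9369 − 38 = 52.9369; wedge = 168.26 − 109.5 = 58.76.
DWL = ½ × 52.9369 × 58.76 = $1555.29 thousand.

$1555.29 thousand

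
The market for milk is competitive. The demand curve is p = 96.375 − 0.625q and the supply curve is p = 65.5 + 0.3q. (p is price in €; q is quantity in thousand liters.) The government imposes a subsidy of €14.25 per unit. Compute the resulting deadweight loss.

€109.76 thousand

Competitive equilibrium: 96.375 − 0.625q = 65.5 + 0.3q → q* = 33.3784, p* = 75.5135.
The subsidy lowers effective supply by 14.25: p = 51.25 + 0.3q.
New quantity: 96.375 − 0.625q = 51.25 + 0.3q → q' = 48.7838.
Overproduction Δq = 48.7838 − 33.3784 = 15.4054; wedge = subsidy = 14.25.
Deadweight loss = ½ × 15.4054 × 14.25 = €109.76 thousand.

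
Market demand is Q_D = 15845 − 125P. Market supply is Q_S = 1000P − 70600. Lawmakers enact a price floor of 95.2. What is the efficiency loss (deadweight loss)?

In inverse form: demand P = 126.76 − 0.008Q, supply P = 70.6 + 0.001Q.
Competitive equilibrium: 126.76 − 0.008Q = 70.6 + 0.001Q → Q* = 6240, P* = 76.84.
At the floor P = 95.2, quantity demanded = (126.76 − 95.2)/0.008 = 3945.
Sellers' marginal cost at Q' = 3945: 70.6 + 0.001·3945 = 74.545.
ΔQ = 6240 − 3945 = 2295; wedge = 95.2 − 74.545 = 20.655.
The triangle = ½ × 2295 × 20.655 = 23701.61.

23701.61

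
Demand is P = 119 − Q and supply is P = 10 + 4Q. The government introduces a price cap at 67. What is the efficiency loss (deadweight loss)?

142.51

Competitive equilibrium: 119 − Q = 10 + 4Q → Q* = 21.8, P* = 97.2.
At the ceiling P = 67, quantity supplied = (67 − 10)/4 = 14.25.
Willingness to pay at Q' = 14.25: 119 − 1·14.25 = 104.75.
ΔQ = 21.8 − 14.25 = 7.55; wedge = 104.75 − 67 = 37.75.
Welfare loss = ½ × 7.55 × 37.75 = 142.51.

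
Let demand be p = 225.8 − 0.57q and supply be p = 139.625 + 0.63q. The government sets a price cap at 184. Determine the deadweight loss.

Competitive equilibrium: 225.8 − 0.57q = 139.625 + 0.63q → q* = 71.8125, p* = 184.8669.
At the ceiling p = 184, quantity supplied = (184 − 139.625)/0.63 = 70.4365.
Willingness to pay at q' = 70.4365: 225.8 − 0.57·70.4365 = 185.6512.
Δq = 71.8125 − 70.4365 = 1.376; wedge = 185.6512 − 184 = 1.6512.
Deadweight loss = ½ × 1.376 × 1.6512 = 1.14.

1.14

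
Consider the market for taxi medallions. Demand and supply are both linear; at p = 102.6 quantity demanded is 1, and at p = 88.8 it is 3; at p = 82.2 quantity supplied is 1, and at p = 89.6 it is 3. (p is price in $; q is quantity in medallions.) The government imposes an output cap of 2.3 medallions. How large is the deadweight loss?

Demand slope = (88.8 − 102.6)/(3 − 1) = −6.9, so p = 109.5 − 6.9q.
Supply slope = (89.6 − 82.2)/(3 − 1) = 3.7, so p = 78.5 + 3.7q.
Competitive equilibrium: 109.5 − 6.9q = 78.5 + 3.7q → q* = 2.9245, p* = 89.3208.
At q = 2.3: demand price = 109.5 − 6.9·2.3 = 93.63; supply price = 78.5 + 3.7·2.3 = 87.01.
Δq = 2.9245 − 2.3 = 0.6245; wedge = 93.63 − 87.01 = 6.62.
Welfare loss = ½ × 0.6245 × 6.62 = $2.07.

$2.07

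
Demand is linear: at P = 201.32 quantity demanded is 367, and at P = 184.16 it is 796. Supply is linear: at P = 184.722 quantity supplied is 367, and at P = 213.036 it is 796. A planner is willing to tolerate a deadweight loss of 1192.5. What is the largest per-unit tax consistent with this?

15.9

Demand slope = (184.16 − 201.32)/(796 − 367) = −0.04, so P = 216 − 0.04Q.
Supply slope = (213.036 − 184.722)/(796 − 367) = 0.066, so P = 160.5 + 0.066Q.
Competitive equilibrium: 216 − 0.04Q = 160.5 + 0.066Q → Q* = 523.5849, P* = 195.0566.
A tax t gives ΔQ = t/0.106 and wedge t, so DWL = t²/0.212.
t²/0.212 = 1192.5 → t² = 252.81 → t = 15.9.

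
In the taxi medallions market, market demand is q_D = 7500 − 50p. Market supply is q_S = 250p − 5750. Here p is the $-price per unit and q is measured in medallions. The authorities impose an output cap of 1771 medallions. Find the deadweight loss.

$148741.13

In inverse form: demand p = 150 − 0.02q, supply p = 23 + 0.004q.
Competitive equilibrium: 150 − 0.02q = 23 + 0.004q → q* = 5291.6667, p* = 44.1667.
At q = 1771: demand price = 150 − 0.02·1771 = 114.58; supply price = 23 + 0.004·1771 = 30.084.
Δq = 5291.6667 − 1771 = 3520.6667; wedge = 114.58 − 30.084 = 84.496.
DWL = ½ × 3520.6667 × 84.496 = $148741.13.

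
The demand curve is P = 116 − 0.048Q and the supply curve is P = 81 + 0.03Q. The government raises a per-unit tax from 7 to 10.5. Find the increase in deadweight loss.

392.63

Competitive equilibrium: 116 − 0.048Q = 81 + 0.03Q → Q* = 448.7179, P* = 94.4615.
For a per-unit tax t: ΔQ = t/0.078, so DWL = ½·t·(t/0.078) = t²/0.156.
At t = 7: DWL = 314.103. At t = 10.5: DWL = 706.731.
Increase = 706.731 − 314.103 = 392.63.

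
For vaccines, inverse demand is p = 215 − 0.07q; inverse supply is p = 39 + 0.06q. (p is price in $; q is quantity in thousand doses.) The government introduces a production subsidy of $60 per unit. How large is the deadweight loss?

$13846.15 thousand

Competitive equilibrium: 215 − 0.07q = 39 + 0.06q → q* = 1353.8462, p* = 120.2308.
The subsidy lowers effective supply by 60: p = 0.06q − 21.
New quantity: 215 − 0.07q = 0.06q − 21 → q' = 1815.3846.
Overproduction Δq = 1815.3846 − 1353.8462 = 461.5384; wedge = subsidy = 60.
DWL = ½ × 461.5384 × 60 = $13846.15 thousand.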